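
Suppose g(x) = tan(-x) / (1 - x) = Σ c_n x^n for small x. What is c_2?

-1

Expand each factor separately, then convolve coefficients.
[x^0] = 0;  [x^1] = -1;  [x^2] = -1.
So c_2 = g′′(0)/2! = -1.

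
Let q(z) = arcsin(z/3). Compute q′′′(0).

The coefficient of z^3 in the expansion is 1/162, so q′′′(0) = 3! * (1/162) = 1/27.

1/27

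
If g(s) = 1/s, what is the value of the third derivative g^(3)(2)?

-3/8

From the series, [(s - 2)^3] g = -1/16; multiply by 3! = 6 to get -3/8.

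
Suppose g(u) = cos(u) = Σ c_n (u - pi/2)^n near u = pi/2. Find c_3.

1/6

Compute the successive derivatives at the expansion point and divide by k!.
g(pi/2) = 0
g′(pi/2) = -1
g′′(pi/2) = 0
g′′′(pi/2) = 1
So c_3 = g′′′(pi/2)/3! = 1/6.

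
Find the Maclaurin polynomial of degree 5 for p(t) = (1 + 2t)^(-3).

-672*t^5 + 240*t^4 - 80*t^3 + 24*t^2 - 6*t + 1

p(0) = 1
p′(0) = -6
p′′(0) = 48
p′′′(0) = -480
p^(4)(0) = 5760
p^(5)(0) = -80640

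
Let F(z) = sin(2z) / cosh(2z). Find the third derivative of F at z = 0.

Divide the numerator series by the denominator series (power-series long division).
The coefficient of z^3 in the expansion is -16/3, so F′′′(0) = 3! * (-16/3) = -32.

-32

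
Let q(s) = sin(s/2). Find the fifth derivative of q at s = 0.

From the series, [s^5] q = 1/3840; multiply by 5! = 120 to get 1/32.

1/32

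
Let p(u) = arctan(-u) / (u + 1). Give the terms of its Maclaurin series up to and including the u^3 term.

-2*u^3/3 + u^2 - u

Multiply the numerator's expansion by the denominator's geometric series.
[u^0] = 0;  [u^1] = -1;  [u^2] = 1;  [u^3] = -2/3.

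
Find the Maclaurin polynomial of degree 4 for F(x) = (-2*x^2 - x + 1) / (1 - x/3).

-20*x^4/81 - 20*x^3/27 - 20*x^2/9 - 2*x/3 + 1

Distribute the polynomial across the series and collect like powers.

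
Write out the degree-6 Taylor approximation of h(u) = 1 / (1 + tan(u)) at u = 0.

Use the geometric series for the reciprocal, then substitute.
h(0) = 1
h′(0) = -1
h′′(0) = 2
h′′′(0) = -8
h^(4)(0) = 40
h^(5)(0) = -256
h^(6)(0) = 1952
Then c_k = h^(k)(0)/k! gives each Taylor coefficient.

122*u^6/45 - 32*u^5/15 + 5*u^4/3 - 4*u^3/3 + u^2 - u + 1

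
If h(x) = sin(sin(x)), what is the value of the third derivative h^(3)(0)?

Let u equal the inner series; expand the outer function in u and truncate.
The coefficient of x^3 in the expansion is -1/3, so h′′′(0) = 3! * (-1/3) = -2.

-2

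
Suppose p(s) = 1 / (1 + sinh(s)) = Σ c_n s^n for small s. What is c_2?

1

Expand as Σ (-1)^k u^k with u equal to the inner function's series.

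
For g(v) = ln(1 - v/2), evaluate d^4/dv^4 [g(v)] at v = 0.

From the series, [v^4] g = -1/64; multiply by 4! = 24 to get -3/8.

-3/8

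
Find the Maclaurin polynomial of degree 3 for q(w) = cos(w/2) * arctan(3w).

Expand each factor separately, then convolve coefficients.

-75*w^3/8 + 3*w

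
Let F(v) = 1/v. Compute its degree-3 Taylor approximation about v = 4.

[(v - 4)^0] = 1/4;  [(v - 4)^1] = -1/16;  [(v - 4)^2] = 1/64;  [(v - 4)^3] = -1/256.

-(v - 4)^3/256 + (v - 4)^2/64 - (v - 4)/16 + 1/4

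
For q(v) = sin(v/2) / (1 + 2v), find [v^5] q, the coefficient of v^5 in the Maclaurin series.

30401/3840

Write out both Maclaurin series and multiply, keeping only the needed powers.
So c_5 = q^(5)(0)/5! = 30401/3840.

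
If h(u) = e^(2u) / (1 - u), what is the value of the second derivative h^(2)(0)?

Write out both Maclaurin series and multiply, keeping only the needed powers.
The coefficient of u^2 in the expansion is 5, so h′′(0) = 2! * (5) = 10.

10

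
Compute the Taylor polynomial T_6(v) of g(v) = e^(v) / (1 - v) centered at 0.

Multiply the numerator's expansion by the denominator's geometric series.

1957*v^6/720 + 163*v^5/60 + 65*v^4/24 + 8*v^3/3 + 5*v^2/2 + 2*v + 1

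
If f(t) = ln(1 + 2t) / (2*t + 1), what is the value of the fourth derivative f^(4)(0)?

-800

Expand 1/(denominator) as a geometric series and multiply by the numerator's series.
The coefficient of t^4 in the expansion is -100/3, so f^(4)(0) = 4! * (-100/3) = -800.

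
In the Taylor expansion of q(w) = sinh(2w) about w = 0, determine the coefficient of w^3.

[w^0] = 0;  [w^1] = 2;  [w^2] = 0;  [w^3] = 4/3.
So c_3 = q′′′(0)/3! = 4/3.

4/3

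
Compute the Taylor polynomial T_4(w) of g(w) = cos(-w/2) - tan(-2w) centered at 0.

w^4/384 + 8*w^3/3 - w^2/8 + 2*w + 1

Combine the two series term by term.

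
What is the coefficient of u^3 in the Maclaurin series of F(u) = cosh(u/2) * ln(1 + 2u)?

35/12

Multiply the two series term by term and collect like powers.
F(0) = 0
F′(0) = 2
F′′(0) = -4
F′′′(0) = 35/2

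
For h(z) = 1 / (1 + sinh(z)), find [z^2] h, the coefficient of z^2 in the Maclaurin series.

Expand as Σ (-1)^k u^k with u equal to the inner function's series.
[z^0] = 1;  [z^1] = -1;  [z^2] = 1.

1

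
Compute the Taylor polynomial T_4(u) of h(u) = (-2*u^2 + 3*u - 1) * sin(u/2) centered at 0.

-u^4/16 - 47*u^3/48 + 3*u^2/2 - u/2

Distribute the polynomial across the series and collect like powers.
h(0) = 0
h′(0) = -1/2
h′′(0) = 3
h′′′(0) = -47/8
h^(4)(0) = -3/2
Dividing each by k! gives the coefficients c_0, ..., c_4.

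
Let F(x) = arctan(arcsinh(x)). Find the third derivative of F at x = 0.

-3

Compose series: expand the inner function first, then feed it into the outer expansion.
The coefficient of x^3 in the expansion is -1/2, so F′′′(0) = 3! * (-1/2) = -3.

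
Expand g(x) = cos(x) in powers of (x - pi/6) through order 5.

g(pi/6) = sqrt(3)/2
g′(pi/6) = -1/2
g′′(pi/6) = -sqrt(3)/2
g′′′(pi/6) = 1/2
g^(4)(pi/6) = sqrt(3)/2
g^(5)(pi/6) = -1/2
Then c_k = g^(k)(pi/6)/k! gives each Taylor coefficient.

-(x - pi/6)^5/240 + sqrt(3)*(x - pi/6)^4/48 + (x - pi/6)^3/12 - sqrt(3)*(x - pi/6)^2/4 - (x - pi/6)/2 + sqrt(3)/2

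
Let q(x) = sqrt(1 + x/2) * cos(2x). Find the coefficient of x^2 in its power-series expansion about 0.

-65/32

Write out both Maclaurin series and multiply, keeping only the needed powers.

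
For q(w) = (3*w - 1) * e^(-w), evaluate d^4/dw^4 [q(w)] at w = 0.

-13

Shift and add copies of the series according to the polynomial's terms.
The coefficient of w^4 in the expansion is -13/24, so q^(4)(0) = 4! * (-13/24) = -13.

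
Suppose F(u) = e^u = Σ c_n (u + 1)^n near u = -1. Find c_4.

Use the known series and substitute for the argument.
So c_4 = F^(4)(-1)/4! = e^(-1)/24.

e^(-1)/24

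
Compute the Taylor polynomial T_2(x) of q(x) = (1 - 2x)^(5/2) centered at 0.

15*x^2/2 - 5*x + 1

q(0) = 1
q′(0) = -5
q′′(0) = 15
Then c_k = q^(k)(0)/k! gives each Taylor coefficient.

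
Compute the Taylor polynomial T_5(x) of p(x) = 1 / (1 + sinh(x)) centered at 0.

Write 1/(1+u) = 1 - u + u^2 - u^3 + ... and substitute the series for u.
p(0) = 1
p′(0) = -1
p′′(0) = 2
p′′′(0) = -7
p^(4)(0) = 32
p^(5)(0) = -181

-181*x^5/120 + 4*x^4/3 - 7*x^3/6 + x^2 - x + 1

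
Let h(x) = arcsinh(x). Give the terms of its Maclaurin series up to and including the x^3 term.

-x^3/6 + x

h(0) = 0
h′(0) = 1
h′′(0) = 0
h′′′(0) = -1
The Taylor polynomial is Σ h^(k)(0)/k! · x^k.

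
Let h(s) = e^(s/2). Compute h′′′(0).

The coefficient of s^3 in the expansion is 1/48, so h′′′(0) = 3! * (1/48) = 1/8.

1/8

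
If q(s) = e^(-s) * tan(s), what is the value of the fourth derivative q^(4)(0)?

-12

Expand each factor separately, then convolve coefficients.
The coefficient of s^4 in the expansion is -1/2, so q^(4)(0) = 4! * (-1/2) = -12.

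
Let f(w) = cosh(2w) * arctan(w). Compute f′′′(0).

Write out both Maclaurin series and multiply, keeping only the needed powers.
From the series, [w^3] f = 5/3; multiply by 3! = 6 to get 10.

10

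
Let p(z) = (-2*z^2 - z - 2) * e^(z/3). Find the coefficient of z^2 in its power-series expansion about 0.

-22/9

Distribute the polynomial across the series and collect like powers.
[z^0] = -2;  [z^1] = -5/3;  [z^2] = -22/9.
So c_2 = p′′(0)/2! = -22/9.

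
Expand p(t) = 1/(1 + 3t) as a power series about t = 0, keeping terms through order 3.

Apply the Taylor formula c_k = f^(k)(a)/k!.
p(0) = 1
p′(0) = -3
p′′(0) = 18
p′′′(0) = -162

-27*t^3 + 9*t^2 - 3*t + 1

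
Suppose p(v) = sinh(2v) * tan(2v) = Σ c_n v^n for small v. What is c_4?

8

Write out both Maclaurin series and multiply, keeping only the needed powers.
p(0) = 0
p′(0) = 0
p′′(0) = 8
p′′′(0) = 0
p^(4)(0) = 192
So c_4 = p^(4)(0)/4! = 8.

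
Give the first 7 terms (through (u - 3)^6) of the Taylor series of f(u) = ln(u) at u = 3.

-(u - 3)^6/4374 + (u - 3)^5/1215 - (u - 3)^4/324 + (u - 3)^3/81 - (u - 3)^2/18 + (u - 3)/3 + ln(3)

Differentiate repeatedly and evaluate at the center.
[(u - 3)^0] = ln(3);  [(u - 3)^1] = 1/3;  [(u - 3)^2] = -1/18;  [(u - 3)^3] = 1/81;  [(u - 3)^4] = -1/324;  [(u - 3)^5] = 1/1215;  [(u - 3)^6] = -1/4374.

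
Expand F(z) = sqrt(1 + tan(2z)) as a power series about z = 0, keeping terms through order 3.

11*z^3/6 - z^2/2 + z + 1

Compose series: expand the inner function first, then feed it into the outer expansion.
[z^0] = 1;  [z^1] = 1;  [z^2] = -1/2;  [z^3] = 11/6.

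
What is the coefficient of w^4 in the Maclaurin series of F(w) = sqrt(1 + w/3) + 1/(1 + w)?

Add the two expansions coefficient-wise.
F(0) = 2
F′(0) = -5/6
F′′(0) = 71/36
F′′′(0) = -431/72
F^(4)(0) = 10363/432
The Taylor polynomial is Σ F^(k)(0)/k! · w^k.

10363/10368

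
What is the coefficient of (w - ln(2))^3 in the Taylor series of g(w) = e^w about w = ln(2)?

1/3

[(w - ln(2))^0] = 2;  [(w - ln(2))^1] = 2;  [(w - ln(2))^2] = 1;  [(w - ln(2))^3] = 1/3.
So c_3 = g′′′(ln(2))/3! = 1/3.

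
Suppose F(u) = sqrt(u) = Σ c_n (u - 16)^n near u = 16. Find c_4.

Differentiate repeatedly and evaluate at the center.
F(16) = 4
F′(16) = 1/8
F′′(16) = -1/256
F′′′(16) = 3/8192
F^(4)(16) = -15/262144

-5/2097152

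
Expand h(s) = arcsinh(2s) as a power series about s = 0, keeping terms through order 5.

12*s^5/5 - 4*s^3/3 + 2*s

Compute the successive derivatives at the expansion point and divide by k!.
[s^0] = 0;  [s^1] = 2;  [s^2] = 0;  [s^3] = -4/3;  [s^4] = 0;  [s^5] = 12/5.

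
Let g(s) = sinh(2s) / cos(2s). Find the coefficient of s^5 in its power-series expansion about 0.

48/5

Divide the numerator series by the denominator series (power-series long division).
[s^0] = 0;  [s^1] = 2;  [s^2] = 0;  [s^3] = 16/3;  [s^4] = 0;  [s^5] = 48/5.
So c_5 = g^(5)(0)/5! = 48/5.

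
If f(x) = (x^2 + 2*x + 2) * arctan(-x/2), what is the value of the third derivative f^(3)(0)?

Shift and add copies of the series according to the polynomial's terms.
The coefficient of x^3 in the expansion is -5/12, so f′′′(0) = 3! * (-5/12) = -5/2.

-5/2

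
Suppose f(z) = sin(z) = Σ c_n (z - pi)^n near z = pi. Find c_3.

[(z - pi)^0] = 0;  [(z - pi)^1] = -1;  [(z - pi)^2] = 0;  [(z - pi)^3] = 1/6.

1/6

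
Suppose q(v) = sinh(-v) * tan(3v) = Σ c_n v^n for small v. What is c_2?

Multiply the two series term by term and collect like powers.
q(0) = 0
q′(0) = 0
q′′(0) = -6
The Taylor polynomial is Σ q^(k)(0)/k! · v^k.

-3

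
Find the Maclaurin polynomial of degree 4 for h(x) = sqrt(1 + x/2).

h(0) = 1
h′(0) = 1/4
h′′(0) = -1/16
h′′′(0) = 3/64
h^(4)(0) = -15/256
Then c_k = h^(k)(0)/k! gives each Taylor coefficient.

-5*x^4/2048 + x^3/128 - x^2/32 + x/4 + 1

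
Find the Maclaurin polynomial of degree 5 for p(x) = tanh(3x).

162*x^5/5 - 9*x^3 + 3*x

Apply the Taylor formula c_k = f^(k)(a)/k!.
p(0) = 0
p′(0) = 3
p′′(0) = 0
p′′′(0) = -54
p^(4)(0) = 0
p^(5)(0) = 3888
Then c_k = p^(k)(0)/k! gives each Taylor coefficient.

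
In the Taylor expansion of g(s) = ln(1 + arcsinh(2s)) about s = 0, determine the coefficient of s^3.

Let u equal the inner series; expand the outer function in u and truncate.
g(0) = 0
g′(0) = 2
g′′(0) = -4
g′′′(0) = 8
So c_3 = g′′′(0)/3! = 4/3.

4/3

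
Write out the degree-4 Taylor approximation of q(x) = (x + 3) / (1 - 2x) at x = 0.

56*x^4 + 28*x^3 + 14*x^2 + 7*x + 3

Distribute the polynomial across the series and collect like powers.
q(0) = 3
q′(0) = 7
q′′(0) = 28
q′′′(0) = 168
q^(4)(0) = 1344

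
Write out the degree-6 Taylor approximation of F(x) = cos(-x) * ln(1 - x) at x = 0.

-x^6/16 - 3*x^5/40 + x^3/6 - x^2/2 - x

Write out both Maclaurin series and multiply, keeping only the needed powers.
[x^0] = 0;  [x^1] = -1;  [x^2] = -1/2;  [x^3] = 1/6;  [x^4] = 0;  [x^5] = -3/40;  [x^6] = -1/16.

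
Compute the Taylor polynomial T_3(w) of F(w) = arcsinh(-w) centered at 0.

w^3/6 - w

Apply the Taylor formula c_k = f^(k)(a)/k!.
F(0) = 0
F′(0) = -1
F′′(0) = 0
F′′′(0) = 1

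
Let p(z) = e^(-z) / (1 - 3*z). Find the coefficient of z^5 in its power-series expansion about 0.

10447/60

Expand 1/(denominator) as a geometric series and multiply by the numerator's series.
p(0) = 1
p′(0) = 2
p′′(0) = 13
p′′′(0) = 116
p^(4)(0) = 1393
p^(5)(0) = 20894
The Taylor polynomial is Σ p^(k)(0)/k! · z^k.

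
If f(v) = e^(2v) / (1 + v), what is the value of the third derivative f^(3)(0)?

2

Take the Cauchy product of the two expansions.
The coefficient of v^3 in the expansion is 1/3, so f′′′(0) = 3! * (1/3) = 2.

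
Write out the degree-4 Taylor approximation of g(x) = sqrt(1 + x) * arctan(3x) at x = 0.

Write out both Maclaurin series and multiply, keeping only the needed powers.
g(0) = 0
g′(0) = 3
g′′(0) = 3
g′′′(0) = -225/4
g^(4)(0) = -207/2

-69*x^4/16 - 75*x^3/8 + 3*x^2/2 + 3*x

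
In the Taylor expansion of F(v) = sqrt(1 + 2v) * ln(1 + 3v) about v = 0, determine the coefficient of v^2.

Expand each factor separately, then convolve coefficients.
F(0) = 0
F′(0) = 3
F′′(0) = -3
Dividing each by k! gives the coefficients c_0, ..., c_2.

-3/2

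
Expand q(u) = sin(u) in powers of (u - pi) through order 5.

-(u - pi)^5/120 + (u - pi)^3/6 - (u - pi)

Apply the Taylor formula c_k = f^(k)(a)/k!.
q(pi) = 0
q′(pi) = -1
q′′(pi) = 0
q′′′(pi) = 1
q^(4)(pi) = 0
q^(5)(pi) = -1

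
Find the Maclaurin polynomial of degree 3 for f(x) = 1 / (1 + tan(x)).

Expand as Σ (-1)^k u^k with u equal to the inner function's series.

-4*x^3/3 + x^2 - x + 1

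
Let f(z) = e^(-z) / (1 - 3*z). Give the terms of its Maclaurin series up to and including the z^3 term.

Expand 1/(denominator) as a geometric series and multiply by the numerator's series.
f(0) = 1
f′(0) = 2
f′′(0) = 13
f′′′(0) = 116

58*z^3/3 + 13*z^2/2 + 2*z + 1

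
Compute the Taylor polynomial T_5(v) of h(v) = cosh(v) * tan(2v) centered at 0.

341*v^5/60 + 11*v^3/3 + 2*v

Write out both Maclaurin series and multiply, keeping only the needed powers.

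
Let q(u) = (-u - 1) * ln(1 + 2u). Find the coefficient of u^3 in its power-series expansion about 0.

Distribute the polynomial across the series and collect like powers.
q(0) = 0
q′(0) = -2
q′′(0) = 0
q′′′(0) = -4
So c_3 = q′′′(0)/3! = -2/3.

-2/3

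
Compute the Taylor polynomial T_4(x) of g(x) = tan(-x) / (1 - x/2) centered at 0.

-7*x^4/24 - 7*x^3/12 - x^2/2 - x

Multiply the two series term by term and collect like powers.
g(0) = 0
g′(0) = -1
g′′(0) = -1
g′′′(0) = -7/2
g^(4)(0) = -7
Then c_k = g^(k)(0)/k! gives each Taylor coefficient.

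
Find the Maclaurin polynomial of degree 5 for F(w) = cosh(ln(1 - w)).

w^5/2 + w^4/2 + w^3/2 + w^2/2 + 1

Compose series: expand the inner function first, then feed it into the outer expansion.
F(0) = 1
F′(0) = 0
F′′(0) = 1
F′′′(0) = 3
F^(4)(0) = 12
F^(5)(0) = 60
The Taylor polynomial is Σ F^(k)(0)/k! · w^k.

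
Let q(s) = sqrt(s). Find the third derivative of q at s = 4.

3/256

Apply the Taylor formula c_k = f^(k)(a)/k!.
From the series, [(s - 4)^3] q = 1/512; multiply by 3! = 6 to get 3/256.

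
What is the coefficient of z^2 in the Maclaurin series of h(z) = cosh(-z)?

Apply the Taylor formula c_k = f^(k)(a)/k!.
[z^0] = 1;  [z^1] = 0;  [z^2] = 1/2.
So c_2 = h′′(0)/2! = 1/2.

1/2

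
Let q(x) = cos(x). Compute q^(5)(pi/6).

-1/2

Compute the successive derivatives at the expansion point and divide by k!.
The coefficient of (x - pi/6)^5 in the expansion is -1/240, so q^(5)(pi/6) = 5! * (-1/240) = -1/2.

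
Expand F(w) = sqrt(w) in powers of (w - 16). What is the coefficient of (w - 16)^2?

-1/512

F(16) = 4
F′(16) = 1/8
F′′(16) = -1/256
Then c_k = F^(k)(16)/k! gives each Taylor coefficient.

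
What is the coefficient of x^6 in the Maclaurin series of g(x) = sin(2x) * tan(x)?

4/45

Write out both Maclaurin series and multiply, keeping only the needed powers.
g(0) = 0
g′(0) = 0
g′′(0) = 4
g′′′(0) = 0
g^(4)(0) = -16
g^(5)(0) = 0
g^(6)(0) = 64
So c_6 = g^(6)(0)/6! = 4/45.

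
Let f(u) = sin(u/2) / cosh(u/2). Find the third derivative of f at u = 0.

Divide the numerator series by the denominator series (power-series long division).
From the series, [u^3] f = -1/12; multiply by 3! = 6 to get -1/2.

-1/2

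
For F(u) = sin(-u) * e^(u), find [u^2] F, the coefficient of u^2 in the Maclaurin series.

-1

Multiply the two series term by term and collect like powers.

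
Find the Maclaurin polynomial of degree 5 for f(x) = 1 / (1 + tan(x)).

-32*x^5/15 + 5*x^4/3 - 4*x^3/3 + x^2 - x + 1

Use the geometric series for the reciprocal, then substitute.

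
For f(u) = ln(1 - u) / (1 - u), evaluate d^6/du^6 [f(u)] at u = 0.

Use 1/(1 - r) = Σ r^k on the denominator, then take the Cauchy product.
The coefficient of u^6 in the expansion is -49/20, so f^(6)(0) = 6! * (-49/20) = -1764.

-1764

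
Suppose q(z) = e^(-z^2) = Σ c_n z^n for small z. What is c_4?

1/2

q(0) = 1
q′(0) = 0
q′′(0) = -2
q′′′(0) = 0
q^(4)(0) = 12
So c_4 = q^(4)(0)/4! = 1/2.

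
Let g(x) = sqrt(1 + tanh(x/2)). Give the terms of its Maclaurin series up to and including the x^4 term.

Substitute the inner expansion into the outer series and collect powers.
g(0) = 1
g′(0) = 1/4
g′′(0) = -1/16
g′′′(0) = -5/64
g^(4)(0) = 17/256
The Taylor polynomial is Σ g^(k)(0)/k! · x^k.

17*x^4/6144 - 5*x^3/384 - x^2/32 + x/4 + 1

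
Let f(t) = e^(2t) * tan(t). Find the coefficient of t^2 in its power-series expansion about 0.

2

Take the Cauchy product of the two expansions.
f(0) = 0
f′(0) = 1
f′′(0) = 4
So c_2 = f′′(0)/2! = 2.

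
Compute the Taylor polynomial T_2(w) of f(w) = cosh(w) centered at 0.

w^2/2 + 1

Apply the Taylor formula c_k = f^(k)(a)/k!.
[w^0] = 1;  [w^1] = 0;  [w^2] = 1/2.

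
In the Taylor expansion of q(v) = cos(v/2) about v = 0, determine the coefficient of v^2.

-1/8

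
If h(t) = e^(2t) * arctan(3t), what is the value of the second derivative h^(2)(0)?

12

Take the Cauchy product of the two expansions.
The coefficient of t^2 in the expansion is 6, so h′′(0) = 2! * (6) = 12.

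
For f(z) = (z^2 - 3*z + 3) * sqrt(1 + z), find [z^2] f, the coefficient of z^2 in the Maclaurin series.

Shift and add copies of the series according to the polynomial's terms.

-7/8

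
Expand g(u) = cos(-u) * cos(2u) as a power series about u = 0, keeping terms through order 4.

41*u^4/24 - 5*u^2/2 + 1

Take the Cauchy product of the two expansions.
g(0) = 1
g′(0) = 0
g′′(0) = -5
g′′′(0) = 0
g^(4)(0) = 41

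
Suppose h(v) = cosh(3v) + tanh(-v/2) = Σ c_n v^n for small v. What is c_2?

9/2

Combine the two series term by term.
h(0) = 1
h′(0) = -1/2
h′′(0) = 9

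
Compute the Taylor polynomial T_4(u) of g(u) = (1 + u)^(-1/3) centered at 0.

35*u^4/243 - 14*u^3/81 + 2*u^2/9 - u/3 + 1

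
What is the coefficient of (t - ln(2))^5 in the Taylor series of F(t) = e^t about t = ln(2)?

1/60

F(ln(2)) = 2
F′(ln(2)) = 2
F′′(ln(2)) = 2
F′′′(ln(2)) = 2
F^(4)(ln(2)) = 2
F^(5)(ln(2)) = 2
So c_5 = F^(5)(ln(2))/5! = 1/60.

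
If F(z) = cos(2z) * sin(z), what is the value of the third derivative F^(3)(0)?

-13

Expand each factor separately, then convolve coefficients.
From the series, [z^3] F = -13/6; multiply by 3! = 6 to get -13.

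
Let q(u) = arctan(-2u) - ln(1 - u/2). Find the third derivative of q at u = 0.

65/4

Add the two expansions coefficient-wise.
The coefficient of u^3 in the expansion is 65/24, so q′′′(0) = 3! * (65/24) = 65/4.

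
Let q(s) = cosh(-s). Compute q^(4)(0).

From the series, [s^4] q = 1/24; multiply by 4! = 24 to get 1.

1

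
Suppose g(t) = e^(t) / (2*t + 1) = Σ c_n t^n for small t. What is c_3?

Expand 1/(denominator) as a geometric series and multiply by the numerator's series.
g(0) = 1
g′(0) = -1
g′′(0) = 5
g′′′(0) = -29
The Taylor polynomial is Σ g^(k)(0)/k! · t^k.

-29/6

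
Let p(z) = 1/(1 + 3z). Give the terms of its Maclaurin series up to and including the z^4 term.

81*z^4 - 27*z^3 + 9*z^2 - 3*z + 1

Compute the successive derivatives at the expansion point and divide by k!.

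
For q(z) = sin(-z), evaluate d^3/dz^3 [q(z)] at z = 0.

The coefficient of z^3 in the expansion is 1/6, so q′′′(0) = 3! * (1/6) = 1.

1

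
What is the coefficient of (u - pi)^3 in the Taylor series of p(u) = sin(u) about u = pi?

Differentiate repeatedly and evaluate at the center.
p(pi) = 0
p′(pi) = -1
p′′(pi) = 0
p′′′(pi) = 1
So c_3 = p′′′(pi)/3! = 1/6.

1/6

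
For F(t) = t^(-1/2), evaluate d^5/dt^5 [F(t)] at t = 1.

Differentiate repeatedly and evaluate at the center.
From the series, [(t - 1)^5] F = -63/256; multiply by 5! = 120 to get -945/32.

-945/32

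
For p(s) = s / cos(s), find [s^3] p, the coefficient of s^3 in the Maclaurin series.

1/2

Write the quotient as an unknown series and match coefficients against numerator = denominator · series.
[s^0] = 0;  [s^1] = 1;  [s^2] = 0;  [s^3] = 1/2.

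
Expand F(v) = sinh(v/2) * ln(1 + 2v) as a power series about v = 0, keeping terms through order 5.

Take the Cauchy product of the two expansions.
[v^0] = 0;  [v^1] = 0;  [v^2] = 1;  [v^3] = -1;  [v^4] = 11/8;  [v^5] = -49/24.

-49*v^5/24 + 11*v^4/8 - v^3 + v^2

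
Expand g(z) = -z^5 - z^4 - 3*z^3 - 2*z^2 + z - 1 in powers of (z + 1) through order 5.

-(z + 1)^5 + 4*(z + 1)^4 - 9*(z + 1)^3 + 11*(z + 1)^2 - 5*(z + 1) - 1

Compute the successive derivatives at the expansion point and divide by k!.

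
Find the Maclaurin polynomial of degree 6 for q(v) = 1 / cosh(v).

Write the quotient as an unknown series and match coefficients against numerator = denominator · series.
q(0) = 1
q′(0) = 0
q′′(0) = -1
q′′′(0) = 0
q^(4)(0) = 5
q^(5)(0) = 0
q^(6)(0) = -61

-61*v^6/720 + 5*v^4/24 - v^2/2 + 1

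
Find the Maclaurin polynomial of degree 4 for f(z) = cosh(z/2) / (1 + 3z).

31537*z^4/384 - 219*z^3/8 + 73*z^2/8 - 3*z + 1

Multiply the two series term by term and collect like powers.
f(0) = 1
f′(0) = -3
f′′(0) = 73/4
f′′′(0) = -657/4
f^(4)(0) = 31537/16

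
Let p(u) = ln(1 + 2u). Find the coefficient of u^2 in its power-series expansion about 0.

-2

p(0) = 0
p′(0) = 2
p′′(0) = -4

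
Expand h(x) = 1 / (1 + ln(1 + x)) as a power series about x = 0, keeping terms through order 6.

Use the geometric series for the reciprocal, then substitute.
h(0) = 1
h′(0) = -1
h′′(0) = 3
h′′′(0) = -14
h^(4)(0) = 88
h^(5)(0) = -694
h^(6)(0) = 6578
Dividing each by k! gives the coefficients c_0, ..., c_6.

3289*x^6/360 - 347*x^5/60 + 11*x^4/3 - 7*x^3/3 + 3*x^2/2 - x + 1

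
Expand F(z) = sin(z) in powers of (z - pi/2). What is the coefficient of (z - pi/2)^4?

F(pi/2) = 1
F′(pi/2) = 0
F′′(pi/2) = -1
F′′′(pi/2) = 0
F^(4)(pi/2) = 1

1/24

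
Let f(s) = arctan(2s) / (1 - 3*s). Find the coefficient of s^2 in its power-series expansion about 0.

6

Multiply the numerator's expansion by the denominator's geometric series.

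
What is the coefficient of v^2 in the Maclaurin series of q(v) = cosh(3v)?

9/2

q(0) = 1
q′(0) = 0
q′′(0) = 9
So c_2 = q′′(0)/2! = 9/2.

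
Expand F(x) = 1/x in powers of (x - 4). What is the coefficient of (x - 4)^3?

-1/256

Compute the successive derivatives at the expansion point and divide by k!.
[(x - 4)^0] = 1/4;  [(x - 4)^1] = -1/16;  [(x - 4)^2] = 1/64;  [(x - 4)^3] = -1/256.
So c_3 = F′′′(4)/3! = -1/256.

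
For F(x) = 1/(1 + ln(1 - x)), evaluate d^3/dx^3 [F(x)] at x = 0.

Substitute the inner expansion into the outer series and collect powers.
The coefficient of x^3 in the expansion is 7/3, so F′′′(0) = 3! * (7/3) = 14.

14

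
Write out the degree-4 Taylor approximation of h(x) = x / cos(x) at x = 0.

Invert the denominator's series and multiply.
h(0) = 0
h′(0) = 1
h′′(0) = 0
h′′′(0) = 3
h^(4)(0) = 0
Dividing each by k! gives the coefficients c_0, ..., c_4.

x^3/2 + x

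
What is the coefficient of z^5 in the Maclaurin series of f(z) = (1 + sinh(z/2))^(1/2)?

Compose series: expand the inner function first, then feed it into the outer expansion.
f(0) = 1
f′(0) = 1/4
f′′(0) = -1/16
f′′′(0) = 7/64
f^(4)(0) = -31/256
f^(5)(0) = 241/1024
So c_5 = f^(5)(0)/5! = 241/122880.

241/122880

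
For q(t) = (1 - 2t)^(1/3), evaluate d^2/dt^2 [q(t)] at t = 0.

-8/9

The coefficient of t^2 in the expansion is -4/9, so q′′(0) = 2! * (-4/9) = -8/9.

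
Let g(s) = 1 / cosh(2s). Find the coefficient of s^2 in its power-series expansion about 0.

-2

Write the quotient as an unknown series and match coefficients against numerator = denominator · series.
g(0) = 1
g′(0) = 0
g′′(0) = -4
So c_2 = g′′(0)/2! = -2.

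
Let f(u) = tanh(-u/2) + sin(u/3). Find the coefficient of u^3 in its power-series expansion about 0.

Combine the two series term by term.
f(0) = 0
f′(0) = -1/6
f′′(0) = 0
f′′′(0) = 23/108
The Taylor polynomial is Σ f^(k)(0)/k! · u^k.

23/648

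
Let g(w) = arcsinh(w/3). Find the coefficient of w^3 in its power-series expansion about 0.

-1/162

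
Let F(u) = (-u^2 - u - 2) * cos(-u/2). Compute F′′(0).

-3/2

Multiply each power in the prefactor through the base expansion.
The coefficient of u^2 in the expansion is -3/4, so F′′(0) = 2! * (-3/4) = -3/2.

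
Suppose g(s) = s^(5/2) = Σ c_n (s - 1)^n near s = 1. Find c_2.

[(s - 1)^0] = 1;  [(s - 1)^1] = 5/2;  [(s - 1)^2] = 15/8.

15/8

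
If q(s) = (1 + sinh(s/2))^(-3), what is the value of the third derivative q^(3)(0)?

-63/8

Let u equal the inner series; expand the outer function in u and truncate.
The coefficient of s^3 in the expansion is -21/16, so q′′′(0) = 3! * (-21/16) = -63/8.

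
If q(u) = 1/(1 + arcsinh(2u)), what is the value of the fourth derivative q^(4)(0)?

Let u equal the inner series; expand the outer function in u and truncate.
The coefficient of u^4 in the expansion is 32/3, so q^(4)(0) = 4! * (32/3) = 256.

256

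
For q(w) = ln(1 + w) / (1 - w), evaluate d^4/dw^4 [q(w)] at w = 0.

Multiply the numerator's expansion by the denominator's geometric series.
From the series, [w^4] q = 7/12; multiply by 4! = 24 to get 14.

14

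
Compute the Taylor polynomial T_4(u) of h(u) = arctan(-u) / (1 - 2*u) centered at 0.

Use 1/(1 - r) = Σ r^k on the denominator, then take the Cauchy product.
h(0) = 0
h′(0) = -1
h′′(0) = -4
h′′′(0) = -22
h^(4)(0) = -176

-22*u^4/3 - 11*u^3/3 - 2*u^2 - u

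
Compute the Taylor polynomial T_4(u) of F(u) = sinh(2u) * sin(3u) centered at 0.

Write out both Maclaurin series and multiply, keeping only the needed powers.
[u^0] = 0;  [u^1] = 0;  [u^2] = 6;  [u^3] = 0;  [u^4] = -5.

-5*u^4 + 6*u^2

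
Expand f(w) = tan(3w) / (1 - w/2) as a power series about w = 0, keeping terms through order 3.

39*w^3/4 + 3*w^2/2 + 3*w

Take the Cauchy product of the two expansions.
f(0) = 0
f′(0) = 3
f′′(0) = 3
f′′′(0) = 117/2
Then c_k = f^(k)(0)/k! gives each Taylor coefficient.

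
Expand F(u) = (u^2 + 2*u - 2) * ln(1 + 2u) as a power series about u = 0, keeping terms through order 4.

34*u^4/3 - 22*u^3/3 + 8*u^2 - 4*u

Multiply each power in the prefactor through the base expansion.
[u^0] = 0;  [u^1] = -4;  [u^2] = 8;  [u^3] = -22/3;  [u^4] = 34/3.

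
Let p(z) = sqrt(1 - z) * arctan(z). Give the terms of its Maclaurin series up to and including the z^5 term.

Write out both Maclaurin series and multiply, keeping only the needed powers.
p(0) = 0
p′(0) = 1
p′′(0) = -1
p′′′(0) = -11/4
p^(4)(0) = 5/2
p^(5)(0) = 389/16
Dividing each by k! gives the coefficients c_0, ..., c_5.

389*z^5/1920 + 5*z^4/48 - 11*z^3/24 - z^2/2 + z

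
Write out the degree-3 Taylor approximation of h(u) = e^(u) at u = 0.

u^3/6 + u^2/2 + u + 1

Use the known series and substitute for the argument.
h(0) = 1
h′(0) = 1
h′′(0) = 1
h′′′(0) = 1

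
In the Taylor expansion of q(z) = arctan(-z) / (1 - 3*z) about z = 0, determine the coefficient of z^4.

Expand 1/(denominator) as a geometric series and multiply by the numerator's series.

-26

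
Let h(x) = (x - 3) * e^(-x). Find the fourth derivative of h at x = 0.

Shift and add copies of the series according to the polynomial's terms.
The coefficient of x^4 in the expansion is -7/24, so h^(4)(0) = 4! * (-7/24) = -7.

-7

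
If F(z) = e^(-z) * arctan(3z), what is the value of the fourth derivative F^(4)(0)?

Multiply the two series term by term and collect like powers.
The coefficient of z^4 in the expansion is 17/2, so F^(4)(0) = 4! * (17/2) = 204.

204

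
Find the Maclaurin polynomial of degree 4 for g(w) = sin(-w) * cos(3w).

Take the Cauchy product of the two expansions.

14*w^3/3 - w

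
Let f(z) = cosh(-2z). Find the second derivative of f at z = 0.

4

The coefficient of z^2 in the expansion is 2, so f′′(0) = 2! * (2) = 4.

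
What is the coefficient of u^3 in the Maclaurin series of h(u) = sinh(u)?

1/6

[u^0] = 0;  [u^1] = 1;  [u^2] = 0;  [u^3] = 1/6.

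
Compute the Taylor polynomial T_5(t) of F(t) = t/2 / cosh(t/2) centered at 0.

Divide the numerator series by the denominator series (power-series long division).
[t^0] = 0;  [t^1] = 1/2;  [t^2] = 0;  [t^3] = -1/16;  [t^4] = 0;  [t^5] = 5/768.

5*t^5/768 - t^3/16 + t/2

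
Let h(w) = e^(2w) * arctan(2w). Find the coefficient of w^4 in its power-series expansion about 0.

Expand each factor separately, then convolve coefficients.
h(0) = 0
h′(0) = 2
h′′(0) = 8
h′′′(0) = 8
h^(4)(0) = -64

-8/3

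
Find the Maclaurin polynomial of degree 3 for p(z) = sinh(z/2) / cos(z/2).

Invert the denominator's series and multiply.

z^3/12 + z/2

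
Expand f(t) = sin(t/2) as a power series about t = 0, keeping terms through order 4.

-t^3/48 + t/2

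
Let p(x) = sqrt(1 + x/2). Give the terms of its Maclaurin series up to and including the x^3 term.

Use the known series and substitute for the argument.

x^3/128 - x^2/32 + x/4 + 1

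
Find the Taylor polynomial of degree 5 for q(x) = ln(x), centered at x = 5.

(x - 5)^5/15625 - (x - 5)^4/2500 + (x - 5)^3/375 - (x - 5)^2/50 + (x - 5)/5 + ln(5)

[(x - 5)^0] = ln(5);  [(x - 5)^1] = 1/5;  [(x - 5)^2] = -1/50;  [(x - 5)^3] = 1/375;  [(x - 5)^4] = -1/2500;  [(x - 5)^5] = 1/15625.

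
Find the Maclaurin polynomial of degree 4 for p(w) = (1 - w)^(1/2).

-5*w^4/128 - w^3/16 - w^2/8 - w/2 + 1

Differentiate repeatedly and evaluate at the center.
[w^0] = 1;  [w^1] = -1/2;  [w^2] = -1/8;  [w^3] = -1/16;  [w^4] = -5/128.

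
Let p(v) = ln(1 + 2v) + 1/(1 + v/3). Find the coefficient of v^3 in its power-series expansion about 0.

71/27

Combine the two series term by term.
p(0) = 1
p′(0) = 5/3
p′′(0) = -34/9
p′′′(0) = 142/9
So c_3 = p′′′(0)/3! = 71/27.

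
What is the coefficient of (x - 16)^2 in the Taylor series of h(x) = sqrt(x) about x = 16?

-1/512

h(16) = 4
h′(16) = 1/8
h′′(16) = -1/256
So c_2 = h′′(16)/2! = -1/512.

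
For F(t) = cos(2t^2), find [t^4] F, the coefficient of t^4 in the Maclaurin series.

F(0) = 1
F′(0) = 0
F′′(0) = 0
F′′′(0) = 0
F^(4)(0) = -48
Then c_k = F^(k)(0)/k! gives each Taylor coefficient.

-2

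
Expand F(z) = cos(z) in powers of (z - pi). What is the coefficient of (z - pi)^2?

[(z - pi)^0] = -1;  [(z - pi)^1] = 0;  [(z - pi)^2] = 1/2.

1/2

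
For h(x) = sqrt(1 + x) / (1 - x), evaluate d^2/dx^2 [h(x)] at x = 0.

Expand each factor separately, then convolve coefficients.
The coefficient of x^2 in the expansion is 11/8, so h′′(0) = 2! * (11/8) = 11/4.

11/4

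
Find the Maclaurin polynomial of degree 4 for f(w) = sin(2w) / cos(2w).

Write the quotient as an unknown series and match coefficients against numerator = denominator · series.
f(0) = 0
f′(0) = 2
f′′(0) = 0
f′′′(0) = 16
f^(4)(0) = 0

8*w^3/3 + 2*w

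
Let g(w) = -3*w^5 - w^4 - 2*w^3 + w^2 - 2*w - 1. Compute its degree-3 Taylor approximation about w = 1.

[(w - 1)^0] = -8;  [(w - 1)^1] = -25;  [(w - 1)^2] = -41;  [(w - 1)^3] = -36.

-36*(w - 1)^3 - 41*(w - 1)^2 - 25*(w - 1) - 8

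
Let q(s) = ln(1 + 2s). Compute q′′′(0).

Use the known series and substitute for the argument.
The coefficient of s^3 in the expansion is 8/3, so q′′′(0) = 3! * (8/3) = 16.

16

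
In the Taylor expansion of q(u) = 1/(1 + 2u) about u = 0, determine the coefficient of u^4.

Differentiate repeatedly and evaluate at the center.
q(0) = 1
q′(0) = -2
q′′(0) = 8
q′′′(0) = -48
q^(4)(0) = 384
Then c_k = q^(k)(0)/k! gives each Taylor coefficient.

16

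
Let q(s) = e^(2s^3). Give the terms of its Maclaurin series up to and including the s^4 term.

q(0) = 1
q′(0) = 0
q′′(0) = 0
q′′′(0) = 12
q^(4)(0) = 0

2*s^3 + 1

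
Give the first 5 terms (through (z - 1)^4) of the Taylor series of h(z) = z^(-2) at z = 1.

5*(z - 1)^4 - 4*(z - 1)^3 + 3*(z - 1)^2 - 2*(z - 1) + 1

h(1) = 1
h′(1) = -2
h′′(1) = 6
h′′′(1) = -24
h^(4)(1) = 120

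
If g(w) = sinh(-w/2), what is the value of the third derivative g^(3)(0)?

Compute the successive derivatives at the expansion point and divide by k!.
The coefficient of w^3 in the expansion is -1/48, so g′′′(0) = 3! * (-1/48) = -1/8.

-1/8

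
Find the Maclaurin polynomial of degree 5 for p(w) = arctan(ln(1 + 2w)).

-88*w^5/15 + 4*w^4 - 2*w^2 + 2*w

Substitute the inner expansion into the outer series and collect powers.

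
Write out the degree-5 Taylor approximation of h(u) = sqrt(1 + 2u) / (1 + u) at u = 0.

Take the Cauchy product of the two expansions.

5*u^5/2 - 13*u^4/8 + u^3 - u^2/2 + 1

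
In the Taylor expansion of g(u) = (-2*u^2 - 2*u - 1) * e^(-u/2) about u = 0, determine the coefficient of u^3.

37/48

Multiply each power in the prefactor through the base expansion.
g(0) = -1
g′(0) = -3/2
g′′(0) = -9/4
g′′′(0) = 37/8
So c_3 = g′′′(0)/3! = 37/48.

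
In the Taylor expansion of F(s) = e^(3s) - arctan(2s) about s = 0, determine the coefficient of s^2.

Add the two expansions coefficient-wise.
[s^0] = 1;  [s^1] = 1;  [s^2] = 9/2.

9/2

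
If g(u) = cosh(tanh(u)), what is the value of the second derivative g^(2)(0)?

1

Compose series: expand the inner function first, then feed it into the outer expansion.
The coefficient of u^2 in the expansion is 1/2, so g′′(0) = 2! * (1/2) = 1.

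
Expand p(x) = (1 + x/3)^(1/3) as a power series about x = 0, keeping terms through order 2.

-x^2/81 + x/9 + 1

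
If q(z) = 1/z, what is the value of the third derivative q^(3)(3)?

-2/27

The coefficient of (z - 3)^3 in the expansion is -1/81, so q′′′(3) = 3! * (-1/81) = -2/27.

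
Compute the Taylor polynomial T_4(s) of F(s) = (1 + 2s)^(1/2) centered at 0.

-5*s^4/8 + s^3/2 - s^2/2 + s + 1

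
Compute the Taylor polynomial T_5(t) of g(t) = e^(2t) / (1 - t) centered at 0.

109*t^5/15 + 7*t^4 + 19*t^3/3 + 5*t^2 + 3*t + 1

Multiply the numerator's expansion by the denominator's geometric series.
[t^0] = 1;  [t^1] = 3;  [t^2] = 5;  [t^3] = 19/3;  [t^4] = 7;  [t^5] = 109/15.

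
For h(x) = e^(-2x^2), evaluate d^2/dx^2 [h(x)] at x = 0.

The coefficient of x^2 in the expansion is -2, so h′′(0) = 2! * (-2) = -4.

-4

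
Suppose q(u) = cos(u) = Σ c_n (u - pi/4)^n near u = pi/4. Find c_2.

q(pi/4) = sqrt(2)/2
q′(pi/4) = -sqrt(2)/2
q′′(pi/4) = -sqrt(2)/2
So c_2 = q′′(pi/4)/2! = -sqrt(2)/4.

-sqrt(2)/4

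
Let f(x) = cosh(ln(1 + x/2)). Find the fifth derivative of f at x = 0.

-15/8

Compose series: expand the inner function first, then feed it into the outer expansion.
The coefficient of x^5 in the expansion is -1/64, so f^(5)(0) = 5! * (-1/64) = -15/8.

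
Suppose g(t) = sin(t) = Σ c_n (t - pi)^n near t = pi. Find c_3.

1/6

g(pi) = 0
g′(pi) = -1
g′′(pi) = 0
g′′′(pi) = 1
So c_3 = g′′′(pi)/3! = 1/6.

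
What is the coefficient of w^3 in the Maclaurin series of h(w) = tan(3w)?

9

[w^0] = 0;  [w^1] = 3;  [w^2] = 0;  [w^3] = 9.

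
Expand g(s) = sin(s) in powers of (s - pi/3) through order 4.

g(pi/3) = sqrt(3)/2
g′(pi/3) = 1/2
g′′(pi/3) = -sqrt(3)/2
g′′′(pi/3) = -1/2
g^(4)(pi/3) = sqrt(3)/2

sqrt(3)*(s - pi/3)^4/48 - (s - pi/3)^3/12 - sqrt(3)*(s - pi/3)^2/4 + (s - pi/3)/2 + sqrt(3)/2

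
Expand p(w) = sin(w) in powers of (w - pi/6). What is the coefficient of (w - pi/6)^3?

-sqrt(3)/12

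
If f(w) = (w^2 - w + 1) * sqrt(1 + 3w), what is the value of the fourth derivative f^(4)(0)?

-2295/16

Distribute the polynomial across the series and collect like powers.
The coefficient of w^4 in the expansion is -765/128, so f^(4)(0) = 4! * (-765/128) = -2295/16.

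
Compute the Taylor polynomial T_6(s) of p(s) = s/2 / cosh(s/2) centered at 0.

5*s^5/768 - s^3/16 + s/2

Divide the numerator series by the denominator series (power-series long division).
[s^0] = 0;  [s^1] = 1/2;  [s^2] = 0;  [s^3] = -1/16;  [s^4] = 0;  [s^5] = 5/768;  [s^6] = 0.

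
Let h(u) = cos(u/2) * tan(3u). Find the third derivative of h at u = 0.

Multiply the two series term by term and collect like powers.
The coefficient of u^3 in the expansion is 69/8, so h′′′(0) = 3! * (69/8) = 207/4.

207/4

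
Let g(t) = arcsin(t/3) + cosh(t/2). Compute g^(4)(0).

1/16

Add the two expansions coefficient-wise.
From the series, [t^4] g = 1/384; multiply by 4! = 24 to get 1/16.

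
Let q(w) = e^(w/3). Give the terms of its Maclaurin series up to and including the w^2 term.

w^2/18 + w/3 + 1

Apply the Taylor formula c_k = f^(k)(a)/k!.
q(0) = 1
q′(0) = 1/3
q′′(0) = 1/9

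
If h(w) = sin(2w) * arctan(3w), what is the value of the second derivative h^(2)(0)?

Multiply the two series term by term and collect like powers.
The coefficient of w^2 in the expansion is 6, so h′′(0) = 2! * (6) = 12.

12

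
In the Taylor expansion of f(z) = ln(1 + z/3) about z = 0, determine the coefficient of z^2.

-1/18

Use the known series and substitute for the argument.
f(0) = 0
f′(0) = 1/3
f′′(0) = -1/9
So c_2 = f′′(0)/2! = -1/18.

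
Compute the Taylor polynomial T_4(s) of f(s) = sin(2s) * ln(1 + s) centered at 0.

-2*s^4/3 - s^3 + 2*s^2

Multiply the two series term by term and collect like powers.
f(0) = 0
f′(0) = 0
f′′(0) = 4
f′′′(0) = -6
f^(4)(0) = -16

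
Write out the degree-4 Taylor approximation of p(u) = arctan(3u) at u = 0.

Use the known series and substitute for the argument.
p(0) = 0
p′(0) = 3
p′′(0) = 0
p′′′(0) = -54
p^(4)(0) = 0
Dividing each by k! gives the coefficients c_0, ..., c_4.

-9*u^3 + 3*u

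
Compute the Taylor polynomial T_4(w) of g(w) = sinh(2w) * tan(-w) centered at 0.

Take the Cauchy product of the two expansions.
[w^0] = 0;  [w^1] = 0;  [w^2] = -2;  [w^3] = 0;  [w^4] = -2.

-2*w^4 - 2*w^2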